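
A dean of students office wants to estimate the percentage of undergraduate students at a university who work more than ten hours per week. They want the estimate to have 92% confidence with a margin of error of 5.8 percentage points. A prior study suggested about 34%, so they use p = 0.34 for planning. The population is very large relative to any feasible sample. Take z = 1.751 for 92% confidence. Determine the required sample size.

With p = 0.34, p(1−p) = 0.2244.
n = z²·p(1−p)/E² = 1.751² × 0.2244 / 0.058² = 3.0660 × 0.2244 / 0.003364 ≈ 204.52.
Rounding up gives n = 205.

205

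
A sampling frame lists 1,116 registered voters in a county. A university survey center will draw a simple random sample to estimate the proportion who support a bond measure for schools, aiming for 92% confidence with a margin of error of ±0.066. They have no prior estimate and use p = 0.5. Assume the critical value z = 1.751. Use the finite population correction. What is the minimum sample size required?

153

Unadjusted: n₀ = 1.751² × 0.50 × 0.50 / 0.066² ≈ 175.96, so n₀ = 176.
Finite population correction with N = 1,116: n = n₀ / (1 + (n₀−1)/N) = 176 / (1 + 175/1116) = 176 / 1.1568 ≈ 152.14.
Rounding up, n = 153.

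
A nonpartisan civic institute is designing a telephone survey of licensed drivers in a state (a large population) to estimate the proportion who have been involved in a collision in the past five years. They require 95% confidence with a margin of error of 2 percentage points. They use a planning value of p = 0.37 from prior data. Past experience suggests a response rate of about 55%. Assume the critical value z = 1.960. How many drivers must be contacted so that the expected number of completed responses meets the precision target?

Completed interviews needed: n₀ = 1.960² × 0.2331 / 0.020² ≈ 2238.69 → 2239.
At a 55% response rate, contacts needed = 2239 / 0.55 ≈ 4070.91 → 4071.

4071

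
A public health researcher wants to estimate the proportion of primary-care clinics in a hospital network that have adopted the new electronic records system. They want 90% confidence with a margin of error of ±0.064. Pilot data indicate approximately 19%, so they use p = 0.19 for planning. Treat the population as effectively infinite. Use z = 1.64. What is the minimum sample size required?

102

With p = 0.19, p(1−p) = 0.1539.
n = z²·p(1−p)/E² = 1.64² × 0.1539 / 0.064² = 2.6896 × 0.1539 / 0.004096 ≈ 101.06.
Rounding up gives n = 102.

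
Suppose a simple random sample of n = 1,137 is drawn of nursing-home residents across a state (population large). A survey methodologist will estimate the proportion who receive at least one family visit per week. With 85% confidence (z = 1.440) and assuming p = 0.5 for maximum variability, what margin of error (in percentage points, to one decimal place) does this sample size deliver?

SE(p̂) = √[p(1−p)/n] = √[0.2500/1137] = 0.01483.
E = z × SE = 1.440 × 0.01483 = 0.02135, or 2.1 percentage points.

2.1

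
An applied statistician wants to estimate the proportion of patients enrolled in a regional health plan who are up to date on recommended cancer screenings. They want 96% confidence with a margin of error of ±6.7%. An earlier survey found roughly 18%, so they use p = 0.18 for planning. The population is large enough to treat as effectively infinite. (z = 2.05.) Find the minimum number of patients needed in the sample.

With p = 0.18, p(1−p) = 0.1476.
n = z²·p(1−p)/E² = 2.05² × 0.1476 / 0.067² = 4.2025 × 0.1476 / 0.004489 ≈ 138.18.
Rounding up gives n = 139.

139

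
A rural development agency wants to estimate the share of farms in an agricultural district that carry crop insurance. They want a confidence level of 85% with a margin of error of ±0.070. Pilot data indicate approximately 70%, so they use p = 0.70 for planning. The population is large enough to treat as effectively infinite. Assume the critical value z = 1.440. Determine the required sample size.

89

With p = 0.70, p(1−p) = 0.2100.
n = z²·p(1−p)/E² = 1.440² × 0.2100 / 0.070² = 2.0736 × 0.2100 / 0.004900 ≈ 88.87.
Rounding up gives n = 89.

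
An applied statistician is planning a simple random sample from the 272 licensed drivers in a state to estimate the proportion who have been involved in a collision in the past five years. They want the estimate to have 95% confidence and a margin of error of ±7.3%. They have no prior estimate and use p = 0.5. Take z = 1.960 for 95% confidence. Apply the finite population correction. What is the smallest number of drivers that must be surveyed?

Unadjusted: n₀ = 1.960² × 0.50 × 0.50 / 0.073² ≈ 180.22, so n₀ = 181.
Finite population correction with N = 272: n = n₀ / (1 + (n₀−1)/N) = 181 / (1 + 180/272) = 181 / 1.6618 ≈ 108.92.
Rounding up, n = 109.

109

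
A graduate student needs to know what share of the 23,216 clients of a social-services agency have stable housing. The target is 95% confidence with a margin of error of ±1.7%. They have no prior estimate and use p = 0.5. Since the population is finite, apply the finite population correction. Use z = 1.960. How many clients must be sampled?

Unadjusted: n₀ = 1.960² × 0.50 × 0.50 / 0.017² ≈ 3323.18, so n₀ = 3324.
Finite population correction with N = 23,216: n = n₀ / (1 + (n₀−1)/N) = 3324 / (1 + 3323/23216) = 3324 / 1.1431 ≈ 2907.80.
Rounding up, n = 2908.

2908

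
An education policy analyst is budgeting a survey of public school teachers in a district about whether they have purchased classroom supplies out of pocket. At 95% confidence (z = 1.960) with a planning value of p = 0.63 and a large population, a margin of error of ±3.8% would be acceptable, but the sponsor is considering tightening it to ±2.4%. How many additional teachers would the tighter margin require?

At ±3.8%: n = 1.960² × 0.2331 / 0.038² ≈ 620.14 → 621.
At ±2.4%: n = 1.960² × 0.2331 / 0.024² ≈ 1554.65 → 1555.
Additional respondents: 1555 − 621 = 934.

934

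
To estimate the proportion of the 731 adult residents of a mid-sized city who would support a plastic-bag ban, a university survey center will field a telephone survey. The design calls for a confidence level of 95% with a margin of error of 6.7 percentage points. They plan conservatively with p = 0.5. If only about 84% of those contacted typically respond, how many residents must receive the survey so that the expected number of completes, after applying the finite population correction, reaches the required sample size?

For 95% confidence, z = 1.960.
Completed interviews needed (unadjusted): n₀ = 1.960² × 0.2500 / 0.067² ≈ 213.95 → 214.
FPC for N = 731: n = 214 / (1 + 213/731) = 214 / 1.2914 ≈ 165.71 → 166.
At an 84% response rate, contacts needed = 166 / 0.84 ≈ 197.62 → 198.

198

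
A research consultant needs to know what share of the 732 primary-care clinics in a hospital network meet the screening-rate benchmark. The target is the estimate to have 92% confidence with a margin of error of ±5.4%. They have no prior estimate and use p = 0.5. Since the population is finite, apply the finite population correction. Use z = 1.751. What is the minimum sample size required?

194

Unadjusted: n₀ = 1.751² × 0.50 × 0.50 / 0.054² ≈ 262.86, so n₀ = 263.
Finite population correction with N = 732: n = n₀ / (1 + (n₀−1)/N) = 263 / (1 + 262/732) = 263 / 1.3579 ≈ 193.68.
Rounding up, n = 194.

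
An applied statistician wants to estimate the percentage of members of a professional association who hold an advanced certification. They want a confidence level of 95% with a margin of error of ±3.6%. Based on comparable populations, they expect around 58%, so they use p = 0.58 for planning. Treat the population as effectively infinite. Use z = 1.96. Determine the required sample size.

723

With p = 0.58, p(1−p) = 0.2436.
n = z²·p(1−p)/E² = 1.96² × 0.2436 / 0.036² = 3.8416 × 0.2436 / 0.001296 ≈ 722.08.
Rounding up gives n = 723.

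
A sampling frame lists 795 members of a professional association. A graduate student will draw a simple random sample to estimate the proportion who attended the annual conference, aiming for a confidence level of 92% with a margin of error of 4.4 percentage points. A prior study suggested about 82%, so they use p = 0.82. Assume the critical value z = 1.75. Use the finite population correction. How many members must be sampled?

Unadjusted: n₀ = 1.75² × 0.82 × 0.18 / 0.044² ≈ 233.48, so n₀ = 234.
Finite population correction with N = 795: n = n₀ / (1 + (n₀−1)/N) = 234 / (1 + 233/795) = 234 / 1.2931 ≈ 180.96.
Rounding up, n = 181.

181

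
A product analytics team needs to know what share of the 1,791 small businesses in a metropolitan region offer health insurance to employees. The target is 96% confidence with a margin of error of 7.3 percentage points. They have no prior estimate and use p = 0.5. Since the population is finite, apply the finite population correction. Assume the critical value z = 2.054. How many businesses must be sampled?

Unadjusted: n₀ = 2.054² × 0.50 × 0.50 / 0.073² ≈ 197.92, so n₀ = 198.
Finite population correction with N = 1,791: n = n₀ / (1 + (n₀−1)/N) = 198 / (1 + 197/1791) = 198 / 1.1100 ≈ 178.38.
Rounding up, n = 179.

179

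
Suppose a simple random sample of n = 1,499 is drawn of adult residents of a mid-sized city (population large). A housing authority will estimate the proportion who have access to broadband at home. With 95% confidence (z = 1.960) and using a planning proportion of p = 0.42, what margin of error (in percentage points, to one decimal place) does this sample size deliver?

2.5

SE(p̂) = √[p(1−p)/n] = √[0.2436/1499] = 0.01275.
E = z × SE = 1.960 × 0.01275 = 0.02499, or 2.5 percentage points.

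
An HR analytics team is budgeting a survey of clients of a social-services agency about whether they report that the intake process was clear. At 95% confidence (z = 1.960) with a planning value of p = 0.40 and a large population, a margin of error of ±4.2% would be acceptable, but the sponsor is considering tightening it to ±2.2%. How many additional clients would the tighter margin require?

1382

At ±4.2%: n = 1.960² × 0.2400 / 0.042² ≈ 522.67 → 523.
At ±2.2%: n = 1.960² × 0.2400 / 0.022² ≈ 1904.93 → 1905.
Additional respondents: 1905 − 523 = 1382.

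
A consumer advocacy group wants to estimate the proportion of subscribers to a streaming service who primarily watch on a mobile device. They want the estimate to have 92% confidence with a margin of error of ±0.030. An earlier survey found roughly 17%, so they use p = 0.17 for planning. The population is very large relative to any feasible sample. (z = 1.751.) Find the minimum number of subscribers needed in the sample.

With p = 0.17, p(1−p) = 0.1411.
n = z²·p(1−p)/E² = 1.751² × 0.1411 / 0.030² = 3.0660 × 0.1411 / 0.000900 ≈ 480.68.
Rounding up gives n = 481.

481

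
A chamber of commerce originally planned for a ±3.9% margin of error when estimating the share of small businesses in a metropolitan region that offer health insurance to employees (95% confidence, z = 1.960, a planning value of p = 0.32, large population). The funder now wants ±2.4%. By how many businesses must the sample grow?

902

At ±3.9%: n = 1.960² × 0.2176 / 0.039² ≈ 549.59 → 550.
At ±2.4%: n = 1.960² × 0.2176 / 0.024² ≈ 1451.27 → 1452.
Additional respondents: 1452 − 550 = 902.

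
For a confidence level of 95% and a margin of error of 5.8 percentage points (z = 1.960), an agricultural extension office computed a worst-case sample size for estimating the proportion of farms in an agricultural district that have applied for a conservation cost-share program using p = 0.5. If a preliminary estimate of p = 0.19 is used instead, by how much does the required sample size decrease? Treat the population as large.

Conservative (p = 0.5): n = 1.960² × 0.25 / 0.058² ≈ 285.49 → 286.
Using p = 0.19: p(1−p) = 0.1539, so n = 1.960² × 0.1539 / 0.058² ≈ 175.75 → 176.
Reduction: 286 − 176 = 110.

110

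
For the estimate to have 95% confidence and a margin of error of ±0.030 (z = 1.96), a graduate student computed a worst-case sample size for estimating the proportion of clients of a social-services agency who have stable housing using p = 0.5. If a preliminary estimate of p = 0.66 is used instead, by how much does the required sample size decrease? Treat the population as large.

110

Conservative (p = 0.5): n = 1.96² × 0.25 / 0.030² ≈ 1067.11 → 1068.
Using p = 0.66: p(1−p) = 0.2244, so n = 1.96² × 0.2244 / 0.030² ≈ 957.84 → 958.
Reduction: 1068 − 958 = 110.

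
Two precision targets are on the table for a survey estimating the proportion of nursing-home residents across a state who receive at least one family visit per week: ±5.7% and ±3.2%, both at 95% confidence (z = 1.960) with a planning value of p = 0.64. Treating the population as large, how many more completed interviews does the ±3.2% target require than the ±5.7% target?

At ±5.7%: n = 1.960² × 0.2304 / 0.057² ≈ 272.42 → 273.
At ±3.2%: n = 1.960² × 0.2304 / 0.032² ≈ 864.36 → 865.
Additional respondents: 865 − 273 = 592.

592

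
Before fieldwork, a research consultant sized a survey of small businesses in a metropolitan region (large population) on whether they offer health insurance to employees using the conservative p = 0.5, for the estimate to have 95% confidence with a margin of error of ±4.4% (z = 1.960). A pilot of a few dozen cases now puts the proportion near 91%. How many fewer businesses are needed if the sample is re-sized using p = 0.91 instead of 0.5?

Conservative (p = 0.5): n = 1.960² × 0.25 / 0.044² ≈ 496.07 → 497.
Using p = 0.91: p(1−p) = 0.0819, so n = 1.960² × 0.0819 / 0.044² ≈ 162.51 → 163.
Reduction: 497 − 163 = 334.

334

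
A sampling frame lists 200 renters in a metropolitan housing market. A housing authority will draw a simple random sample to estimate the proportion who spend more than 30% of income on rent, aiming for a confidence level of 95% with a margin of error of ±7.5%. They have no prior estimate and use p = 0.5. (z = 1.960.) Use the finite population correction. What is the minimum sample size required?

Unadjusted: n₀ = 1.960² × 0.50 × 0.50 / 0.075² ≈ 170.74, so n₀ = 171.
Finite population correction with N = 200: n = n₀ / (1 + (n₀−1)/N) = 171 / (1 + 170/200) = 171 / 1.8500 ≈ 92.43.
Rounding up, n = 93.

93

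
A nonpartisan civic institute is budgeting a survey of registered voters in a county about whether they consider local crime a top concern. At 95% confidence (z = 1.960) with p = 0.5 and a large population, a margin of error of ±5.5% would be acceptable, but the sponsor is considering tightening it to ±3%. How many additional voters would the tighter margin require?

750

At ±5.5%: n = 1.960² × 0.2500 / 0.055² ≈ 317.49 → 318.
At ±3%: n = 1.960² × 0.2500 / 0.030² ≈ 1067.11 → 1068.
Additional respondents: 1068 − 318 = 750.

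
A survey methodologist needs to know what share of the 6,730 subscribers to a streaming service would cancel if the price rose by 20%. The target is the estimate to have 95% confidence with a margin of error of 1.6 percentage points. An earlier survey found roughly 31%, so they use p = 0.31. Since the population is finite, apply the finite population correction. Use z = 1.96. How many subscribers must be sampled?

2174

Unadjusted: n₀ = 1.96² × 0.31 × 0.69 / 0.016² ≈ 3209.84, so n₀ = 3210.
Finite population correction with N = 6,730: n = n₀ / (1 + (n₀−1)/N) = 3210 / (1 + 3209/6730) = 3210 / 1.4768 ≈ 2173.59.
Rounding up, n = 2174.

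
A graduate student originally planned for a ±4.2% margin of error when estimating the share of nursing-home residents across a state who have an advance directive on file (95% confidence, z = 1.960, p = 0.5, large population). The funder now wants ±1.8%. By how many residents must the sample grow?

At ±4.2%: n = 1.960² × 0.2500 / 0.042² ≈ 544.44 → 545.
At ±1.8%: n = 1.960² × 0.2500 / 0.018² ≈ 2964.20 → 2965.
Additional respondents: 2965 − 545 = 2420.

2420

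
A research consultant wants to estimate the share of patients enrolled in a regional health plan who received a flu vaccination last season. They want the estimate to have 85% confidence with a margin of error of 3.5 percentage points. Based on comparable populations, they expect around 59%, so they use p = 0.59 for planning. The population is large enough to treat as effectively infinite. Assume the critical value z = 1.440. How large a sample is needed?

410

With p = 0.59, p(1−p) = 0.2419.
n = z²·p(1−p)/E² = 1.440² × 0.2419 / 0.035² = 2.0736 × 0.2419 / 0.001225 ≈ 409.47.
Rounding up gives n = 410.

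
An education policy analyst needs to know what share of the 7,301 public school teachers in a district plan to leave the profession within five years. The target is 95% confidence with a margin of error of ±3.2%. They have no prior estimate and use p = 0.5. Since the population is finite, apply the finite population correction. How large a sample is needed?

832

For 95% confidence, z = 1.960.
Unadjusted: n₀ = 1.960² × 0.50 × 0.50 / 0.032² ≈ 937.89, so n₀ = 938.
Finite population correction with N = 7,301: n = n₀ / (1 + (n₀−1)/N) = 938 / (1 + 937/7301) = 938 / 1.1283 ≈ 831.31.
Rounding up, n = 832.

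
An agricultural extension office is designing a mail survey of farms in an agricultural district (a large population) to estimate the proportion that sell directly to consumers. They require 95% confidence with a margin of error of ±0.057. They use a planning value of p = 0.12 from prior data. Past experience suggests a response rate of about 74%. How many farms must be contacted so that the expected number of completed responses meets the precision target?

For 95% confidence, z = 1.960.
Completed interviews needed: n₀ = 1.960² × 0.1056 / 0.057² ≈ 124.86 → 125.
At a 74% response rate, contacts needed = 125 / 0.74 ≈ 168.92 → 169.

169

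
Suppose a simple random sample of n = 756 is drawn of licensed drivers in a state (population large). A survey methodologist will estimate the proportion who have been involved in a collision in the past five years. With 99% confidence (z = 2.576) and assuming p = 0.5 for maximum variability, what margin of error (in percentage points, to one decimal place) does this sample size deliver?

4.7

SE(p̂) = √[p(1−p)/n] = √[0.2500/756] = 0.01818.
E = z × SE = 2.576 × 0.01818 = 0.04684, or 4.7 percentage points.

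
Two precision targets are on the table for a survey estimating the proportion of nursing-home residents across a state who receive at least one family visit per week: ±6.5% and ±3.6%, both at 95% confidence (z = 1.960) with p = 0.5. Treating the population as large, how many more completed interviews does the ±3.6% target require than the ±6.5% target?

514

At ±6.5%: n = 1.960² × 0.2500 / 0.065² ≈ 227.31 → 228.
At ±3.6%: n = 1.960² × 0.2500 / 0.036² ≈ 741.05 → 742.
Additional respondents: 742 − 228 = 514.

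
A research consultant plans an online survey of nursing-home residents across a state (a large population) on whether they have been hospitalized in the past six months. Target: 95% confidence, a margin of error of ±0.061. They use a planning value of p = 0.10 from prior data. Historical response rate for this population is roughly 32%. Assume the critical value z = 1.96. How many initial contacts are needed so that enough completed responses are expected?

291

Completed interviews needed: n₀ = 1.96² × 0.0900 / 0.061² ≈ 92.92 → 93.
At a 32% response rate, contacts needed = 93 / 0.32 ≈ 290.62 → 291.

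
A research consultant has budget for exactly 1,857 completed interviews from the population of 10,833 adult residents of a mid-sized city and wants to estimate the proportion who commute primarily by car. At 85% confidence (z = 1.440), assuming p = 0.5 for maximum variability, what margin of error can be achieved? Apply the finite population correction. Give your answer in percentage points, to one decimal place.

Finite-population factor: (N−n)/(N−1) = (10833−1857)/(10833−1) = 0.8287.
SE(p̂) = √[p(1−p)/n · (N−n)/(N−1)] = √[0.2500/1857 × 0.8287] = 0.01056.
E = z × SE = 1.440 × 0.01056 = 0.01521 ≈ 1.5 percentage points.

1.5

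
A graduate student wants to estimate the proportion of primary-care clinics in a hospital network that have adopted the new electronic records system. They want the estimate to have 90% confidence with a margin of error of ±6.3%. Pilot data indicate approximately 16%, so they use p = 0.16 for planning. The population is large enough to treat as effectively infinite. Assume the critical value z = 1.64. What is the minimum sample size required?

92

With p = 0.16, p(1−p) = 0.1344.
n = z²·p(1−p)/E² = 1.64² × 0.1344 / 0.063² = 2.6896 × 0.1344 / 0.003969 ≈ 91.08.
Rounding up gives n = 92.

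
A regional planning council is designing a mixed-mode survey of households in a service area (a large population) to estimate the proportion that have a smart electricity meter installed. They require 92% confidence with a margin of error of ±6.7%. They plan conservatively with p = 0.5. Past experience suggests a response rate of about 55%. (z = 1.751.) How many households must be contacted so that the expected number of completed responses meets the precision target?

311

Completed interviews needed: n₀ = 1.751² × 0.2500 / 0.067² ≈ 170.75 → 171.
At a 55% response rate, contacts needed = 171 / 0.55 ≈ 310.91 → 311.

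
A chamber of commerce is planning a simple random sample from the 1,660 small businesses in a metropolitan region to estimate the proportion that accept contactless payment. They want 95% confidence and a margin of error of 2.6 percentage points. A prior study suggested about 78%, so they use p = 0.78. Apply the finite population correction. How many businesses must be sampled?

615

For 95% confidence, z = 1.960.
Unadjusted: n₀ = 1.960² × 0.78 × 0.22 / 0.026² ≈ 975.18, so n₀ = 976.
Finite population correction with N = 1,660: n = n₀ / (1 + (n₀−1)/N) = 976 / (1 + 975/1660) = 976 / 1.5873 ≈ 614.86.
Rounding up, n = 615.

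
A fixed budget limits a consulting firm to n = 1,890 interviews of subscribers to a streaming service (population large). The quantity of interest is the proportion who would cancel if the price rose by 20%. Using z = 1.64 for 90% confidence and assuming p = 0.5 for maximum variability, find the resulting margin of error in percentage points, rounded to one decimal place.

1.9

SE(p̂) = √[p(1−p)/n] = √[0.2500/1890] = 0.01150.
E = z × SE = 1.64 × 0.01150 = 0.01886, or 1.9 percentage points.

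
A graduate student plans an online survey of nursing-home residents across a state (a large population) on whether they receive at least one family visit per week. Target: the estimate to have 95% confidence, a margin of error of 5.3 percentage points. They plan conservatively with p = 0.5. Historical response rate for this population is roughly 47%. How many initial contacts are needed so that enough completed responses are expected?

728

For 95% confidence, z = 1.96.
Completed interviews needed: n₀ = 1.96² × 0.2500 / 0.053² ≈ 341.90 → 342.
At a 47% response rate, contacts needed = 342 / 0.47 ≈ 727.66 → 728.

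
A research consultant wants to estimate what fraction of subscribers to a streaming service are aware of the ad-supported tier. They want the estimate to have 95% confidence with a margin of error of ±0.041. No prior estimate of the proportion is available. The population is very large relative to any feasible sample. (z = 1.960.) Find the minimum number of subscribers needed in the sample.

572

With no prior estimate, use p = 0.5, giving p(1−p) = 0.25.
n = z²·p(1−p)/E² = 1.960² × 0.2500 / 0.041² = 3.8416 × 0.2500 / 0.001681 ≈ 571.33.
Rounding up gives n = 572.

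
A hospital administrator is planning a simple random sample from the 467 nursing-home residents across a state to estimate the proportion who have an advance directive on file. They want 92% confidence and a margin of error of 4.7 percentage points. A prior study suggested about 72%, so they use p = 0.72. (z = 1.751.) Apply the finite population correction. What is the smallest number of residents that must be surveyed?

176

Unadjusted: n₀ = 1.751² × 0.72 × 0.28 / 0.047² ≈ 279.81, so n₀ = 280.
Finite population correction with N = 467: n = n₀ / (1 + (n₀−1)/N) = 280 / (1 + 279/467) = 280 / 1.5974 ≈ 175.28.
Rounding up, n = 176.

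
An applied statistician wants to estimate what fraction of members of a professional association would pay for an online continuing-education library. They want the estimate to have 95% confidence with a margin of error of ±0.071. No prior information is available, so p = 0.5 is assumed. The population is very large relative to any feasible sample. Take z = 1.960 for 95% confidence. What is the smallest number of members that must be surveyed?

191

With p = 0.5, p(1−p) = 0.25.
n = z²·p(1−p)/E² = 1.960² × 0.2500 / 0.071² = 3.8416 × 0.2500 / 0.005041 ≈ 190.52.
Rounding up gives n = 191.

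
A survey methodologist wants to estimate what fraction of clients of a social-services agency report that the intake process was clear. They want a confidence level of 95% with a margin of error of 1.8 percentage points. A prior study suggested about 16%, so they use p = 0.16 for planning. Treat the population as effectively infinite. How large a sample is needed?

1594

For 95% confidence, z = 1.960.
With p = 0.16, p(1−p) = 0.1344.
n = z²·p(1−p)/E² = 1.960² × 0.1344 / 0.018² = 3.8416 × 0.1344 / 0.000324 ≈ 1593.55.
Rounding up gives n = 1594.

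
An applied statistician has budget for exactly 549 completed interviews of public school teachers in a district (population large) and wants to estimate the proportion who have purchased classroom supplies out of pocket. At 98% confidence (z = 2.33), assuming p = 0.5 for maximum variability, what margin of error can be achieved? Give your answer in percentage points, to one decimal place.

SE(p̂) = √[p(1−p)/n] = √[0.2500/549] = 0.02134.
E = z × SE = 2.33 × 0.02134 = 0.04972, or 5.0 percentage points.

5.0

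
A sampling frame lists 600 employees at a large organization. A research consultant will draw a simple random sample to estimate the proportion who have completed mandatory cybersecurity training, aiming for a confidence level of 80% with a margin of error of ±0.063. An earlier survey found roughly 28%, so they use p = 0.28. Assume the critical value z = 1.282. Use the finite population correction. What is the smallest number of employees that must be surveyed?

74

Unadjusted: n₀ = 1.282² × 0.28 × 0.72 / 0.063² ≈ 83.48, so n₀ = 84.
Finite population correction with N = 600: n = n₀ / (1 + (n₀−1)/N) = 84 / (1 + 83/600) = 84 / 1.1383 ≈ 73.79.
Rounding up, n = 74.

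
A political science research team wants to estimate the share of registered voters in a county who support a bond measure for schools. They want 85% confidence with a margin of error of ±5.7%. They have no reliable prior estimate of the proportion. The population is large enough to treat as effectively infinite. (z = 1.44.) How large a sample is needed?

160

With no prior estimate, use p = 0.5, giving p(1−p) = 0.25.
n = z²·p(1−p)/E² = 1.44² × 0.2500 / 0.057² = 2.0736 × 0.2500 / 0.003249 ≈ 159.56.
Rounding up gives n = 160.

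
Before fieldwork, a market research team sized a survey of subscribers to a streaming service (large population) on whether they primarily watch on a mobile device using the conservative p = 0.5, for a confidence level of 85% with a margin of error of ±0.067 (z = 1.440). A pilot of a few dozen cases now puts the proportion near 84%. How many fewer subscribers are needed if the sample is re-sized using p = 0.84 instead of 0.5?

Conservative (p = 0.5): n = 1.440² × 0.25 / 0.067² ≈ 115.48 → 116.
Using p = 0.84: p(1−p) = 0.1344, so n = 1.440² × 0.1344 / 0.067² ≈ 62.08 → 63.
Reduction: 116 − 63 = 53.

53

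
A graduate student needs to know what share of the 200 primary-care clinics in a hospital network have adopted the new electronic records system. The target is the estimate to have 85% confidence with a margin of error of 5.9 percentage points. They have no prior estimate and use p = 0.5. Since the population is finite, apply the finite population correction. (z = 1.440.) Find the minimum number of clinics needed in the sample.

86

Unadjusted: n₀ = 1.440² × 0.50 × 0.50 / 0.059² ≈ 148.92, so n₀ = 149.
Finite population correction with N = 200: n = n₀ / (1 + (n₀−1)/N) = 149 / (1 + 148/200) = 149 / 1.7400 ≈ 85.63.
Rounding up, n = 86.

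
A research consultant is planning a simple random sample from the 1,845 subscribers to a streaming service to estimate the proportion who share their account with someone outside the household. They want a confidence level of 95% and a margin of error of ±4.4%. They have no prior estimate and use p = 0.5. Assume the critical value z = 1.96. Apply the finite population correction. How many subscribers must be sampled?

392

Unadjusted: n₀ = 1.96² × 0.50 × 0.50 / 0.044² ≈ 496.07, so n₀ = 497.
Finite population correction with N = 1,845: n = n₀ / (1 + (n₀−1)/N) = 497 / (1 + 496/1845) = 497 / 1.2688 ≈ 391.70.
Rounding up, n = 392.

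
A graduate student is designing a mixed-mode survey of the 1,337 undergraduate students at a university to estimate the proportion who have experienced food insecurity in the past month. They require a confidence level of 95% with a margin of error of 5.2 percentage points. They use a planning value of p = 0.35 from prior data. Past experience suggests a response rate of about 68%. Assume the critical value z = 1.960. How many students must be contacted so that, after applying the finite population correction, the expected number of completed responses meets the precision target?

384

Completed interviews needed (unadjusted): n₀ = 1.960² × 0.2275 / 0.052² ≈ 323.21 → 324.
FPC for N = 1,337: n = 324 / (1 + 323/1337) = 324 / 1.2416 ≈ 260.96 → 261.
At a 68% response rate, contacts needed = 261 / 0.68 ≈ 383.82 → 384.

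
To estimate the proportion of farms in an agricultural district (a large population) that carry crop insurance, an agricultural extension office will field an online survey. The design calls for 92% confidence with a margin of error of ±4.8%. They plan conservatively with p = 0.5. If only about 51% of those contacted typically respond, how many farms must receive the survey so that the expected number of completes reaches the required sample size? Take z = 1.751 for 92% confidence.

Completed interviews needed: n₀ = 1.751² × 0.2500 / 0.048² ≈ 332.68 → 333.
At a 51% response rate, contacts needed = 333 / 0.51 ≈ 652.94 → 653.

653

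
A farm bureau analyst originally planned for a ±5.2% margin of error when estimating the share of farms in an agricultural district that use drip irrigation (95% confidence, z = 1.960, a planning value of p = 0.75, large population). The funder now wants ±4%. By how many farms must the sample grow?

At ±5.2%: n = 1.960² × 0.1875 / 0.052² ≈ 266.38 → 267.
At ±4%: n = 1.960² × 0.1875 / 0.040² ≈ 450.19 → 451.
Additional respondents: 451 − 267 = 184.

184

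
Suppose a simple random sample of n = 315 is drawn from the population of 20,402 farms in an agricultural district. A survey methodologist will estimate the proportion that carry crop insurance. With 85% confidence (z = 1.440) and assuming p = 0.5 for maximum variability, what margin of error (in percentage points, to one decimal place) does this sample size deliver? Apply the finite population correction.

Finite-population factor: (N−n)/(N−1) = (20402−315)/(20402−1) = 0.9846.
SE(p̂) = √[p(1−p)/n · (N−n)/(N−1)] = √[0.2500/315 × 0.9846] = 0.02795.
E = z × SE = 1.440 × 0.02795 = 0.04025 ≈ 4.0 percentage points.

4.0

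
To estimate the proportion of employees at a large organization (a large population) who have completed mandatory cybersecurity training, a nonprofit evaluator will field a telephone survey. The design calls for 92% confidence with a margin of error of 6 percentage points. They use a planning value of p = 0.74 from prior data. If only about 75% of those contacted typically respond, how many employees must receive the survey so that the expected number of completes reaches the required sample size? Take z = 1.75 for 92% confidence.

Completed interviews needed: n₀ = 1.75² × 0.1924 / 0.060² ≈ 163.67 → 164.
At a 75% response rate, contacts needed = 164 / 0.75 ≈ 218.67 → 219.

219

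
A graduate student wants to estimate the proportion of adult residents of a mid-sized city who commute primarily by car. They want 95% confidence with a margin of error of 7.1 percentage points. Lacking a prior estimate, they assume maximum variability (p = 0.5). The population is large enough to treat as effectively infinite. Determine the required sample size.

For 95% confidence, z = 1.960.
With p = 0.5, p(1−p) = 0.25.
n = z²·p(1−p)/E² = 1.960² × 0.2500 / 0.071² = 3.8416 × 0.2500 / 0.005041 ≈ 190.52.
Rounding up gives n = 191.

191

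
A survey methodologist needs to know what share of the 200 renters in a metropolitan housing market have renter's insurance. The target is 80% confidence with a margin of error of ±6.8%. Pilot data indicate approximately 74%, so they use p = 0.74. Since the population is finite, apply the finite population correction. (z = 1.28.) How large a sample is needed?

Unadjusted: n₀ = 1.28² × 0.74 × 0.26 / 0.068² ≈ 68.17, so n₀ = 69.
Finite population correction with N = 200: n = n₀ / (1 + (n₀−1)/N) = 69 / (1 + 68/200) = 69 / 1.3400 ≈ 51.49.
Rounding up, n = 52.

52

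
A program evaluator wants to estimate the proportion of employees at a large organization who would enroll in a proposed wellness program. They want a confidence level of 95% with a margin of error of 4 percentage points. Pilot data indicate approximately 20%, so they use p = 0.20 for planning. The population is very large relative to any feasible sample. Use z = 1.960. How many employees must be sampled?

With p = 0.20, p(1−p) = 0.1600.
n = z²·p(1−p)/E² = 1.960² × 0.1600 / 0.040² = 3.8416 × 0.1600 / 0.001600 ≈ 384.16.
Rounding up gives n = 385.

385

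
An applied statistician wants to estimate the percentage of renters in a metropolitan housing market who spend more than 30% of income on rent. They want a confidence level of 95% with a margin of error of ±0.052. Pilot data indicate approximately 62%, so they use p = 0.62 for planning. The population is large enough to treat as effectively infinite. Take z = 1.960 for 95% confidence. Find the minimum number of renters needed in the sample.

335

With p = 0.62, p(1−p) = 0.2356.
n = z²·p(1−p)/E² = 1.960² × 0.2356 / 0.052² = 3.8416 × 0.2356 / 0.002704 ≈ 334.72.
Rounding up gives n = 335.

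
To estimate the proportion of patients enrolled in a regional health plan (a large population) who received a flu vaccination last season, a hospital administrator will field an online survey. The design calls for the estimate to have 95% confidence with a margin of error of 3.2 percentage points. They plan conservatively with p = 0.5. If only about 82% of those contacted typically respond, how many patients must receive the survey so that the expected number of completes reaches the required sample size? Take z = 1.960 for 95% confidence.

Completed interviews needed: n₀ = 1.960² × 0.2500 / 0.032² ≈ 937.89 → 938.
At an 82% response rate, contacts needed = 938 / 0.82 ≈ 1143.90 → 1144.

1144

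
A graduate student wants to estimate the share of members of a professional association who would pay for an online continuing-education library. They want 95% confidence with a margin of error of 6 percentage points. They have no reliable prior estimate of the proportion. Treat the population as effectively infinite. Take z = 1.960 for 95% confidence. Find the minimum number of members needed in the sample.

267

With no prior estimate, use p = 0.5, giving p(1−p) = 0.25.
n = z²·p(1−p)/E² = 1.960² × 0.2500 / 0.060² = 3.8416 × 0.2500 / 0.003600 ≈ 266.78.
Rounding up gives n = 267.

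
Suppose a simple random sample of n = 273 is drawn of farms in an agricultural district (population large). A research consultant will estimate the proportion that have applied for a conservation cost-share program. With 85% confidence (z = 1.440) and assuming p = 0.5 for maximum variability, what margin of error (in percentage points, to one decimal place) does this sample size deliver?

SE(p̂) = √[p(1−p)/n] = √[0.2500/273] = 0.03026.
E = z × SE = 1.440 × 0.03026 = 0.04358, or 4.4 percentage points.

4.4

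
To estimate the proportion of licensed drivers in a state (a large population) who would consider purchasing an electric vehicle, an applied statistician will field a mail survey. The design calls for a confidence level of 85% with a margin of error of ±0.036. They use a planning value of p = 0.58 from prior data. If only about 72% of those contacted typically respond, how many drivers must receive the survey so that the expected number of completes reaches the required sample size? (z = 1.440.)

542

Completed interviews needed: n₀ = 1.440² × 0.2436 / 0.036² ≈ 389.76 → 390.
At a 72% response rate, contacts needed = 390 / 0.72 ≈ 541.67 → 542.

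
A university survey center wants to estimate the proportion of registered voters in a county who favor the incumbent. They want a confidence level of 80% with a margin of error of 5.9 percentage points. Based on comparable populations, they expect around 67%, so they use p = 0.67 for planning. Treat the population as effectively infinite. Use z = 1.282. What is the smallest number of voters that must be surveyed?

With p = 0.67, p(1−p) = 0.2211.
n = z²·p(1−p)/E² = 1.282² × 0.2211 / 0.059² = 1.6435 × 0.2211 / 0.003481 ≈ 104.39.
Rounding up gives n = 105.

105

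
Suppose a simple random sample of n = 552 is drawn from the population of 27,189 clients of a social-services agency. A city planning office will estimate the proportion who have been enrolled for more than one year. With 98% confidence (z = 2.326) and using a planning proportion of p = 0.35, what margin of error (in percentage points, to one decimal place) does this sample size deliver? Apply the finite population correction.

Finite-population factor: (N−n)/(N−1) = (27189−552)/(27189−1) = 0.9797.
SE(p̂) = √[p(1−p)/n · (N−n)/(N−1)] = √[0.2275/552 × 0.9797] = 0.02009.
E = z × SE = 2.326 × 0.02009 = 0.04674 ≈ 4.7 percentage points.

4.7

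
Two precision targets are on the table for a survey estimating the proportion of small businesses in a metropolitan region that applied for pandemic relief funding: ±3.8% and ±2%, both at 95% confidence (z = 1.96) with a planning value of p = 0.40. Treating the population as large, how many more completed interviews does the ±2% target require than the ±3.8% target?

1666

At ±3.8%: n = 1.96² × 0.2400 / 0.038² ≈ 638.49 → 639.
At ±2%: n = 1.96² × 0.2400 / 0.020² ≈ 2304.96 → 2305.
Additional respondents: 2305 − 639 = 1666.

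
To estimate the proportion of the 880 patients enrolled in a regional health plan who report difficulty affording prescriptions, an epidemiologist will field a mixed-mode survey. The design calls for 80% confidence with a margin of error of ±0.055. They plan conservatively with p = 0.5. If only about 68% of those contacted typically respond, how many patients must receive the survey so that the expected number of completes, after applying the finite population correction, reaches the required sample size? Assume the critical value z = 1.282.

174

Completed interviews needed (unadjusted): n₀ = 1.282² × 0.2500 / 0.055² ≈ 135.83 → 136.
FPC for N = 880: n = 136 / (1 + 135/880) = 136 / 1.1534 ≈ 117.91 → 118.
At a 68% response rate, contacts needed = 118 / 0.68 ≈ 173.53 → 174.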